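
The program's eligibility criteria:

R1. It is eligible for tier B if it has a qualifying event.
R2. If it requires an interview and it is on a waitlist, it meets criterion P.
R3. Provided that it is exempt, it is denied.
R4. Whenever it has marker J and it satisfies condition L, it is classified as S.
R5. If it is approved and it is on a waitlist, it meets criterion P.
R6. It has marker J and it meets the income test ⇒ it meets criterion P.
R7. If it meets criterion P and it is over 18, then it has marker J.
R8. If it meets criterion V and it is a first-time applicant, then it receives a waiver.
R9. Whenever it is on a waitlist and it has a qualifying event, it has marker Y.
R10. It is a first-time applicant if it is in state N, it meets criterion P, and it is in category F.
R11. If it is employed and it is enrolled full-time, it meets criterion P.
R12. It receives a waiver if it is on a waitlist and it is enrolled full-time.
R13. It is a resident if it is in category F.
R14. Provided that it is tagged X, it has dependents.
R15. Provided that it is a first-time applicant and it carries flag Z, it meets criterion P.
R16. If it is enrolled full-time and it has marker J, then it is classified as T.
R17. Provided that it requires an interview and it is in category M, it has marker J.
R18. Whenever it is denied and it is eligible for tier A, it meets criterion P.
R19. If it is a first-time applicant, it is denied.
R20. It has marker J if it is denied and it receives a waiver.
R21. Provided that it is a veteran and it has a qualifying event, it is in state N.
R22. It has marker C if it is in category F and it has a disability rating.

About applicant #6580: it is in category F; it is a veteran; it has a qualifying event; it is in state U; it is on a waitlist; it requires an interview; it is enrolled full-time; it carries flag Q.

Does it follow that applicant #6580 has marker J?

Yes

By R2 (it requires an interview, it is on a waitlist): it meets criterion P.
By R12 (it is on a waitlist, it is enrolled full-time): it receives a waiver.
By R21 (it is a veteran, it has a qualifying event): it is in state N.
By R10 (it is in state N, it meets criterion P, it is in category F): it is a first-time applicant.
By R19 (it is a first-time applicant): it is denied.
By R20 (it is denied, it receives a waiver): it has marker J.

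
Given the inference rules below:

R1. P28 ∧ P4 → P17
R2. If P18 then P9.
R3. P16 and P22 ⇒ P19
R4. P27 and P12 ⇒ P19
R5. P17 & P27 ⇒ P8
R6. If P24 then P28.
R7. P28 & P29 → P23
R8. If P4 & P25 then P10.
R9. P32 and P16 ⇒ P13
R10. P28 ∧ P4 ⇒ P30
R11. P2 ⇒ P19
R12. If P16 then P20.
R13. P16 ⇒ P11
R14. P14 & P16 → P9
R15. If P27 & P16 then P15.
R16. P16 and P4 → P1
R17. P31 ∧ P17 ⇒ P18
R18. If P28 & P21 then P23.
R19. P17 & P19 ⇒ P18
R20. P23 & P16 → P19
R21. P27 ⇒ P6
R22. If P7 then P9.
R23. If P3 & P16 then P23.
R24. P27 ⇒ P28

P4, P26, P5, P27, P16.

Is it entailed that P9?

No

Forward chaining from the given facts derives: P20, P11, P15, P1, P6, P28, P17, P8, P30.
Rules concluding P9: R2 needs P18; R14 needs P14; R22 needs P7 — none of these are established.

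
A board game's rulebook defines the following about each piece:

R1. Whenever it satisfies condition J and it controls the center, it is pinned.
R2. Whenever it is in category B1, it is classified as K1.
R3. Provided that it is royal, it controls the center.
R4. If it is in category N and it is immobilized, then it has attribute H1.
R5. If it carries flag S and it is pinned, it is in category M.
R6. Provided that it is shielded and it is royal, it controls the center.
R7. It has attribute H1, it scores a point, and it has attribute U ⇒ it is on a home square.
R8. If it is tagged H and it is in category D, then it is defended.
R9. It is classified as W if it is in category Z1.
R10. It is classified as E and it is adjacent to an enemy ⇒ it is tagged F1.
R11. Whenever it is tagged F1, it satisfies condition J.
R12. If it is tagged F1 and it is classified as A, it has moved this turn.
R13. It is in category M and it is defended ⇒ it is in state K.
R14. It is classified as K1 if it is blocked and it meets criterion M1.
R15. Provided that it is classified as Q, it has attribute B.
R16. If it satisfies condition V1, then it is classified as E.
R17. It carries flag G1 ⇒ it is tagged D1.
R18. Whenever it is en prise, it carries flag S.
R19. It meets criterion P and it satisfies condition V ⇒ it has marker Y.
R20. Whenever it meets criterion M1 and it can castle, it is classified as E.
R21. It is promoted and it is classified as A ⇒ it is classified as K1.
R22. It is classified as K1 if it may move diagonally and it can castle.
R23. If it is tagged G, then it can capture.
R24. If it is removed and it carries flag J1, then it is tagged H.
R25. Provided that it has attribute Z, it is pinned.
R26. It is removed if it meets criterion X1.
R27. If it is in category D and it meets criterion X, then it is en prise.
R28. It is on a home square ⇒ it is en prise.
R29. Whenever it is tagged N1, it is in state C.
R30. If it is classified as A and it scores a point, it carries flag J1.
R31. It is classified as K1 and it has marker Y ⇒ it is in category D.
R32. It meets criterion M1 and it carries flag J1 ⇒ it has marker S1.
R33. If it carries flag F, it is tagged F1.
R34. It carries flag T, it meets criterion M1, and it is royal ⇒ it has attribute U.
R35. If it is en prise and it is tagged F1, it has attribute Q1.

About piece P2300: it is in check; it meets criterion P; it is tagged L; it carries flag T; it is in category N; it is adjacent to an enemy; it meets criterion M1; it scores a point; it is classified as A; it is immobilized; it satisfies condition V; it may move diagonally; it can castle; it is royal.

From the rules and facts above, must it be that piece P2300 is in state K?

Forward chaining from the given facts derives: controls the center, has attribute H1, has marker Y, is classified as E, is classified as K1, carries flag J1, is in category D, has marker S1, has attribute U, is on a home square, is tagged F1, satisfies condition J, has moved this turn, is en prise, has attribute Q1, is pinned, carries flag S, is in category M.
The only rule concluding "it is in state K" is R13, which needs "it is defended"; that is never established.

No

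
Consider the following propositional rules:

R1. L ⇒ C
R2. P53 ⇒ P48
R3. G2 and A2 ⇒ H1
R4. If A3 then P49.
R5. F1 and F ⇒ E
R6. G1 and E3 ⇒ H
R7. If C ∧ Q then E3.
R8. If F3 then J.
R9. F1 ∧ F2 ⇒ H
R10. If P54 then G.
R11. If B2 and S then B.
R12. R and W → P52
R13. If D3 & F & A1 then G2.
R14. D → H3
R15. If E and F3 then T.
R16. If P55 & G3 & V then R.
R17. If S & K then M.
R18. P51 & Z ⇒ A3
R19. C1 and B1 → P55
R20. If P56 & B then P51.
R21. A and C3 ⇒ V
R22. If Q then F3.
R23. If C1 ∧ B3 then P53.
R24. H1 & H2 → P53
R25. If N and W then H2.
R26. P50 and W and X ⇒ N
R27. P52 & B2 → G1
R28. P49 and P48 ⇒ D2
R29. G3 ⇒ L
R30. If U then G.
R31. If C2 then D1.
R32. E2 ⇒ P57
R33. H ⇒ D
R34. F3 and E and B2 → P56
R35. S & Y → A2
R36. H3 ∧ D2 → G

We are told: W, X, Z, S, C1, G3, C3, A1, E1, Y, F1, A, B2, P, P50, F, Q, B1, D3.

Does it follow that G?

Yes

E  (by R5: F1, F)
B  (by R11: B2, S)
G2  (by R13: D3, F, A1)
P55  (by R19: C1, B1)
V  (by R21: A, C3)
F3  (by R22: Q)
N  (by R26: P50, W, X)
L  (by R29: G3)
P56  (by R34: F3, E, B2)
A2  (by R35: S, Y)
C  (by R1: L)
H1  (by R3: G2, A2)
E3  (by R7: C, Q)
R  (by R16: P55, G3, V)
P51  (by R20: P56, B)
H2  (by R25: N, W)
P52  (by R12: R, W)
A3  (by R18: P51, Z)
P53  (by R24: H1, H2)
G1  (by R27: P52, B2)
P48  (by R2: P53)
P49  (by R4: A3)
H  (by R6: G1, E3)
D2  (by R28: P49, P48)
D  (by R33: H)
H3  (by R14: D)
G  (by R36: H3, D2)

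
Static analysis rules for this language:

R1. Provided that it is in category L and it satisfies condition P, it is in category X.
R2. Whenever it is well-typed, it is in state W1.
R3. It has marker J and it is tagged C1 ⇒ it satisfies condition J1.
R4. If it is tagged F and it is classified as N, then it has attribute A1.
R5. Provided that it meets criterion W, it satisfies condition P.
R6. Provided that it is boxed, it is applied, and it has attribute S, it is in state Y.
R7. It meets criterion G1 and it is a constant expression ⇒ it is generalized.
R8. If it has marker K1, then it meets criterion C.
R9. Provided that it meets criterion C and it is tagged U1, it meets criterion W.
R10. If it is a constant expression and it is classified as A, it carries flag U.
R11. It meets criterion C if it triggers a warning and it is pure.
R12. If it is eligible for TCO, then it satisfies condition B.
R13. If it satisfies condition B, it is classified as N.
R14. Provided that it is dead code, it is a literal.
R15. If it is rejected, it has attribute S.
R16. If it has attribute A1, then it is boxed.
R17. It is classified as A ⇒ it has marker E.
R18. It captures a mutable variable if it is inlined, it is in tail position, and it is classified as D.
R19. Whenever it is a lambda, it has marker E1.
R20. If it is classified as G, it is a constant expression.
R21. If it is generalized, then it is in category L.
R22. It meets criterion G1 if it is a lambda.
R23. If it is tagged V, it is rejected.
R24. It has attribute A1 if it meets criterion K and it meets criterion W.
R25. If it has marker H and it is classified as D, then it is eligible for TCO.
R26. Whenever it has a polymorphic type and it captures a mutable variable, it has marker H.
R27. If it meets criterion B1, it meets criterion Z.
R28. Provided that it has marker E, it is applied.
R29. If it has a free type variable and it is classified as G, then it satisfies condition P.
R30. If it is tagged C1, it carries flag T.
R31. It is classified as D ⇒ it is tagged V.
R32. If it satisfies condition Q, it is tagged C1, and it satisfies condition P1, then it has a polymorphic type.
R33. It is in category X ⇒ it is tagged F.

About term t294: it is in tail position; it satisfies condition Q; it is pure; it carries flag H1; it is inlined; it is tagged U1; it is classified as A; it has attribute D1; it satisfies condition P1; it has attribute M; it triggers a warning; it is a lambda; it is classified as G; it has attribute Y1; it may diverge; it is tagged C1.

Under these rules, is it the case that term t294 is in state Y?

No

Forward chaining from the given facts derives: meets criterion C, has marker E, has marker E1, is a constant expression, meets criterion G1, is applied, carries flag T, has a polymorphic type, is generalized, meets criterion W, carries flag U, is in category L, satisfies condition P, is in category X, is tagged F.
The only rule concluding "it is in state Y" is R6, which needs "it is boxed"; that is never established.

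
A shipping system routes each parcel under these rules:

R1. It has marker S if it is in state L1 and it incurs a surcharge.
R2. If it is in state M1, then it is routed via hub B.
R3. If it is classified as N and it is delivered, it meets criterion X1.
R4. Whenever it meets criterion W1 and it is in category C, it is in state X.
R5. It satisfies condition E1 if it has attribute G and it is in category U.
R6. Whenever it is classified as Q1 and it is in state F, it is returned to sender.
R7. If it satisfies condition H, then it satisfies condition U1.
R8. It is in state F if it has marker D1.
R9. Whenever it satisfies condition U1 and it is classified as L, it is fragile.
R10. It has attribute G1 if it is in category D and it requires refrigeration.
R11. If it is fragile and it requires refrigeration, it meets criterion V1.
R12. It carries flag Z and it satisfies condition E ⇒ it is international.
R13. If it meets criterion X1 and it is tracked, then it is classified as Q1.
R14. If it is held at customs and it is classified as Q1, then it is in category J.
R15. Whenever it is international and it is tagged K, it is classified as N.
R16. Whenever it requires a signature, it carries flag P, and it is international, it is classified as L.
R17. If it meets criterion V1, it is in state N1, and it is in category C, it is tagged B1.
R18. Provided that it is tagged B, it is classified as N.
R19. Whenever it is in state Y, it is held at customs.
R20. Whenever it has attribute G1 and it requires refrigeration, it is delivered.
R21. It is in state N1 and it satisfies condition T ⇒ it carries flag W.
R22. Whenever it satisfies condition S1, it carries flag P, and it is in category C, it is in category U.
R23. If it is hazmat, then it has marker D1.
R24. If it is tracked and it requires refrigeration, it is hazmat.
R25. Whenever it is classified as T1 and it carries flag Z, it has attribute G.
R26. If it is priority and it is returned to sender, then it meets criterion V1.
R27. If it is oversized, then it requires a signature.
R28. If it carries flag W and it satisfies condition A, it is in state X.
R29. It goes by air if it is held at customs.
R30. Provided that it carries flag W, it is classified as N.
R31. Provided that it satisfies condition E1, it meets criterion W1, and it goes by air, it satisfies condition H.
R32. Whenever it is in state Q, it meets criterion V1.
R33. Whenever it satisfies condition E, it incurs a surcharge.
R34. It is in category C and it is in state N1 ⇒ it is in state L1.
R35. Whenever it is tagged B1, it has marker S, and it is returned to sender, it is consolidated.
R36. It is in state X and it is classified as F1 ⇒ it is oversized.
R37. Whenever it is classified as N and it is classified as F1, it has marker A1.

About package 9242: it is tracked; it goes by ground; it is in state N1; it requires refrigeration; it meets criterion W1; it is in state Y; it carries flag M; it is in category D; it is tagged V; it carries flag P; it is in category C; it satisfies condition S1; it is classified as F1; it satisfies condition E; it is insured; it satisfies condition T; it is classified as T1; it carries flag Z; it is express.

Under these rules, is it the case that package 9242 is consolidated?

By R4 (it meets criterion W1, it is in category C): it is in state X.
By R10 (it is in category D, it requires refrigeration): it has attribute G1.
By R12 (it carries flag Z, it satisfies condition E): it is international.
By R19 (it is in state Y): it is held at customs.
By R20 (it has attribute G1, it requires refrigeration): it is delivered.
By R21 (it is in state N1, it satisfies condition T): it carries flag W.
By R22 (it satisfies condition S1, it carries flag P, it is in category C): it is in category U.
By R24 (it is tracked, it requires refrigeration): it is hazmat.
By R25 (it is classified as T1, it carries flag Z): it has attribute G.
By R29 (it is held at customs): it goes by air.
By R30 (it carries flag W): it is classified as N.
By R33 (it satisfies condition E): it incurs a surcharge.
By R34 (it is in category C, it is in state N1): it is in state L1.
By R36 (it is in state X, it is classified as F1): it is oversized.
By R1 (it is in state L1, it incurs a surcharge): it has marker S.
By R3 (it is classified as N, it is delivered): it meets criterion X1.
By R5 (it has attribute G, it is in category U): it satisfies condition E1.
By R13 (it meets criterion X1, it is tracked): it is classified as Q1.
By R23 (it is hazmat): it has marker D1.
By R27 (it is oversized): it requires a signature.
By R31 (it satisfies condition E1, it meets criterion W1, it goes by air): it satisfies condition H.
By R7 (it satisfies condition H): it satisfies condition U1.
By R8 (it has marker D1): it is in state F.
By R16 (it requires a signature, it carries flag P, it is international): it is classified as L.
By R6 (it is classified as Q1, it is in state F): it is returned to sender.
By R9 (it satisfies condition U1, it is classified as L): it is fragile.
By R11 (it is fragile, it requires refrigeration): it meets criterion V1.
By R17 (it meets criterion V1, it is in state N1, it is in category C): it is tagged B1.
By R35 (it is tagged B1, it has marker S, it is returned to sender): it is consolidated.

Yes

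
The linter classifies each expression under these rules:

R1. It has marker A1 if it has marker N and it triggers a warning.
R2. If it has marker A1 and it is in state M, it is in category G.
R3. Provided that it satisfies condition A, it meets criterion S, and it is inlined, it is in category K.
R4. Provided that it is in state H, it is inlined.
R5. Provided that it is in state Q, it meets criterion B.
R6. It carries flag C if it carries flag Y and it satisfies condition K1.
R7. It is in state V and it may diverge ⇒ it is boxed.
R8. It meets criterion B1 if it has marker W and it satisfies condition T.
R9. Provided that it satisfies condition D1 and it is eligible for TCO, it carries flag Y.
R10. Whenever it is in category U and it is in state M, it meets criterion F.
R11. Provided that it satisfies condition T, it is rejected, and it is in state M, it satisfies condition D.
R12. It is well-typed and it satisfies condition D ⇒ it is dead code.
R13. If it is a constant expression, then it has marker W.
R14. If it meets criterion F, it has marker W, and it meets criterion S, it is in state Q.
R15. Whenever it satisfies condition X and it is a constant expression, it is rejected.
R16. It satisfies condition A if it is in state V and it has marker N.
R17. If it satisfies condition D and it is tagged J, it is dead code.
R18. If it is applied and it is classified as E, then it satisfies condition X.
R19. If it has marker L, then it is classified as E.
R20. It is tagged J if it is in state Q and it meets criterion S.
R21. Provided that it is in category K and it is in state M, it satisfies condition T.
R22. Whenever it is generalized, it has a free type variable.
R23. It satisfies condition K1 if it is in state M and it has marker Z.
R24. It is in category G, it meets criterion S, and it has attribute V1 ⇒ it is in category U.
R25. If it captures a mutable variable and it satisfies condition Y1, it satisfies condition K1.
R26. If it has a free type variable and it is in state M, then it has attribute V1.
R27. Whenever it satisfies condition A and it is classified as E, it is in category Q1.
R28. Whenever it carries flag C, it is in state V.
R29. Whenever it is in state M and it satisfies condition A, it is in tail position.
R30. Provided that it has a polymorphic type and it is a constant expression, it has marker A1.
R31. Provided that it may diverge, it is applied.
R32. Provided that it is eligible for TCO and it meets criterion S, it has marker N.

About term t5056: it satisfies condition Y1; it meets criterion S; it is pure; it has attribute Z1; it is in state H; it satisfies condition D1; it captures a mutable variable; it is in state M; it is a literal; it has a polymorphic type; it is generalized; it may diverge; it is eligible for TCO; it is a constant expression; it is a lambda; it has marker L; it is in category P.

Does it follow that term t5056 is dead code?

Yes

By R4 (it is in state H): it is inlined.
By R9 (it satisfies condition D1, it is eligible for TCO): it carries flag Y.
By R13 (it is a constant expression): it has marker W.
By R19 (it has marker L): it is classified as E.
By R22 (it is generalized): it has a free type variable.
By R25 (it captures a mutable variable, it satisfies condition Y1): it satisfies condition K1.
By R26 (it has a free type variable, it is in state M): it has attribute V1.
By R30 (it has a polymorphic type, it is a constant expression): it has marker A1.
By R31 (it may diverge): it is applied.
By R32 (it is eligible for TCO, it meets criterion S): it has marker N.
By R2 (it has marker A1, it is in state M): it is in category G.
By R6 (it carries flag Y, it satisfies condition K1): it carries flag C.
By R18 (it is applied, it is classified as E): it satisfies condition X.
By R24 (it is in category G, it meets criterion S, it has attribute V1): it is in category U.
By R28 (it carries flag C): it is in state V.
By R10 (it is in category U, it is in state M): it meets criterion F.
By R14 (it meets criterion F, it has marker W, it meets criterion S): it is in state Q.
By R15 (it satisfies condition X, it is a constant expression): it is rejected.
By R16 (it is in state V, it has marker N): it satisfies condition A.
By R20 (it is in state Q, it meets criterion S): it is tagged J.
By R3 (it satisfies condition A, it meets criterion S, it is inlined): it is in category K.
By R21 (it is in category K, it is in state M): it satisfies condition T.
By R11 (it satisfies condition T, it is rejected, it is in state M): it satisfies condition D.
By R17 (it satisfies condition D, it is tagged J): it is dead code.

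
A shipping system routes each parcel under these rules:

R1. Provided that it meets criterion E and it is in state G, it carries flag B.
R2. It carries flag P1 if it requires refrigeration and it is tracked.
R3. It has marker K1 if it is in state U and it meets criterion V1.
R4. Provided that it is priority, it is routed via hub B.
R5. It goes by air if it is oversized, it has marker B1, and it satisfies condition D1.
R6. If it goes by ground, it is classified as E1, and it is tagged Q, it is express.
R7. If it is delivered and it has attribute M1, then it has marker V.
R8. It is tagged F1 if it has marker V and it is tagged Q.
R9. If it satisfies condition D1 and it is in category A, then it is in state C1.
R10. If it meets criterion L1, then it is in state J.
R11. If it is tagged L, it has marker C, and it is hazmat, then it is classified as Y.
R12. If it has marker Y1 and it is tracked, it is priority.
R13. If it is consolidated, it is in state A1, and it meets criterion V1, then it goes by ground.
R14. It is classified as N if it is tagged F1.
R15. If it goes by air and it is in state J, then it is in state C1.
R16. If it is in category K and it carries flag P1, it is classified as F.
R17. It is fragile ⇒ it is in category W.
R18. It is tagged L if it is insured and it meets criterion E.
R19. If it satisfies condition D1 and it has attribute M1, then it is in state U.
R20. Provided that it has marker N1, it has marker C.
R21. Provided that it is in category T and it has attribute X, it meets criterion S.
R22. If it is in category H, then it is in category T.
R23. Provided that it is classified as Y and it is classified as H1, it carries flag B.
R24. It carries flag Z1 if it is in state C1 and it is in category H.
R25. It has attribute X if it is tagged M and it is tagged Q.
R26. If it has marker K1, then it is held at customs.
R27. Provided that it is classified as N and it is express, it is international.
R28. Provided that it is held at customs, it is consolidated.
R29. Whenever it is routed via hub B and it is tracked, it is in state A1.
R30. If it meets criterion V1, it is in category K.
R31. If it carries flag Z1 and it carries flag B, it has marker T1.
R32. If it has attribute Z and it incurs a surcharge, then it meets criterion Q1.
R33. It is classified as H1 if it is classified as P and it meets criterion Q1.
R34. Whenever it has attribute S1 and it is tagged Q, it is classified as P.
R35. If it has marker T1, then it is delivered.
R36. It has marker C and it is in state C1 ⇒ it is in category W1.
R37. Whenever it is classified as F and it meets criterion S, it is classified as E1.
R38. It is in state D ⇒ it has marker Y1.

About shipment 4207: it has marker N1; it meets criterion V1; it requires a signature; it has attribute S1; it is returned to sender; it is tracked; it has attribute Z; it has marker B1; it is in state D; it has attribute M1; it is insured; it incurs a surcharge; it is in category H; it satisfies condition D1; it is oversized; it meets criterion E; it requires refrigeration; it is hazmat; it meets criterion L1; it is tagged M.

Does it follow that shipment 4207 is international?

Forward chaining from the given facts derives: carries flag P1, goes by air, is in state J, is in state C1, is tagged L, is in state U, has marker C, is in category T, carries flag Z1, is in category K, meets criterion Q1, is in category W1, has marker Y1, has marker K1, is classified as Y, is priority, is classified as F, is held at customs, is consolidated, is routed via hub B, is in state A1, goes by ground.
The only rule concluding "it is international" is R27, which needs "it is classified as N"; that is never established.

No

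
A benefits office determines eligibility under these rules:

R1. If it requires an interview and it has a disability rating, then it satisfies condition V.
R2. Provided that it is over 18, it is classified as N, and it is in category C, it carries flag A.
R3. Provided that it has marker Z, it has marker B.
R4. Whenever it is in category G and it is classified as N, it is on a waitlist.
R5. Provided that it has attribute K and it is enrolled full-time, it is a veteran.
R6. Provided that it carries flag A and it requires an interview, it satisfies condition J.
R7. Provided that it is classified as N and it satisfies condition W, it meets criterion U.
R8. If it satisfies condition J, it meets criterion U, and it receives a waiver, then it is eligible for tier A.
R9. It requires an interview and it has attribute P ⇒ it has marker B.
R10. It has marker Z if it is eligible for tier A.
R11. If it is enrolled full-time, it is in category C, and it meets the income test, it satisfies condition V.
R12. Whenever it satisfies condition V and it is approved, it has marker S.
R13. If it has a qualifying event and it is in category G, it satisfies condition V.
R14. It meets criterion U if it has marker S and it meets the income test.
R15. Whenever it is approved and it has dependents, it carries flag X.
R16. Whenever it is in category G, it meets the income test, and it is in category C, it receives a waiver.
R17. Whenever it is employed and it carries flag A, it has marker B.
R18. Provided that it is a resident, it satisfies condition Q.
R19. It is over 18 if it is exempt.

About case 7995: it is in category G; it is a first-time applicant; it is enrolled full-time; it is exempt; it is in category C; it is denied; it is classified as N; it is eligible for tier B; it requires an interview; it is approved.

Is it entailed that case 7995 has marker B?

Forward chaining from the given facts derives: is on a waitlist, is over 18, carries flag A, satisfies condition J.
Rules concluding "it has marker B": R3 needs "it has marker Z"; R9 needs "it has attribute P"; R17 needs "it is employed" — none of these are established.

No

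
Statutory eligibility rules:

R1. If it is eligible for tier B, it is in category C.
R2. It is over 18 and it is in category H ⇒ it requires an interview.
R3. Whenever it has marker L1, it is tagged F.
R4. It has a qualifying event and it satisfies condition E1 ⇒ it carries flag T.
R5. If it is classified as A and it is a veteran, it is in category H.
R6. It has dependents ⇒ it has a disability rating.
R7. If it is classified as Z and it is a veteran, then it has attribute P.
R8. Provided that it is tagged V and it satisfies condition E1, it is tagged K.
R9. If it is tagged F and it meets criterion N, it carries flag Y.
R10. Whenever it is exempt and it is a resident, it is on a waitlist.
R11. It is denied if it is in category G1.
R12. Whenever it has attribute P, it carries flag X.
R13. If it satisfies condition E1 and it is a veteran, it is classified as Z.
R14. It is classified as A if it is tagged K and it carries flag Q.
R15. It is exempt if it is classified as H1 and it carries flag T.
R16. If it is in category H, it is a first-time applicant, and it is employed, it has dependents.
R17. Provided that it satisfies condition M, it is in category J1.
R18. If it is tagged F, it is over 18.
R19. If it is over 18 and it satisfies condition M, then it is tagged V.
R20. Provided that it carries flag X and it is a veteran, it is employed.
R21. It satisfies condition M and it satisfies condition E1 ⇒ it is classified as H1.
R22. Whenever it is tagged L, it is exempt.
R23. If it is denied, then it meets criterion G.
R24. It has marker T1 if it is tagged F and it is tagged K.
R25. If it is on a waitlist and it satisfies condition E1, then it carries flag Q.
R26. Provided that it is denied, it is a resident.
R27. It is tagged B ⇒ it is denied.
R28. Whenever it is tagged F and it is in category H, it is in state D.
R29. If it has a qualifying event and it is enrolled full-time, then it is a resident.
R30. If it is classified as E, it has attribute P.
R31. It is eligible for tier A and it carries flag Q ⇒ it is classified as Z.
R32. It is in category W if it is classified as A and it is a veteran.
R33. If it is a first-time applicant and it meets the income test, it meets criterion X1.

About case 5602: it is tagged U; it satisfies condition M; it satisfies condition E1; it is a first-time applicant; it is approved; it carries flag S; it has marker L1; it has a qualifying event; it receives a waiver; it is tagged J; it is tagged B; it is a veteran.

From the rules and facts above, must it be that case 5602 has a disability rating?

Yes

By R3 (it has marker L1): it is tagged F.
By R4 (it has a qualifying event, it satisfies condition E1): it carries flag T.
By R13 (it satisfies condition E1, it is a veteran): it is classified as Z.
By R18 (it is tagged F): it is over 18.
By R19 (it is over 18, it satisfies condition M): it is tagged V.
By R21 (it satisfies condition M, it satisfies condition E1): it is classified as H1.
By R27 (it is tagged B): it is denied.
By R7 (it is classified as Z, it is a veteran): it has attribute P.
By R8 (it is tagged V, it satisfies condition E1): it is tagged K.
By R12 (it has attribute P): it carries flag X.
By R15 (it is classified as H1, it carries flag T): it is exempt.
By R20 (it carries flag X, it is a veteran): it is employed.
By R26 (it is denied): it is a resident.
By R10 (it is exempt, it is a resident): it is on a waitlist.
By R25 (it is on a waitlist, it satisfies condition E1): it carries flag Q.
By R14 (it is tagged K, it carries flag Q): it is classified as A.
By R5 (it is classified as A, it is a veteran): it is in category H.
By R16 (it is in category H, it is a first-time applicant, it is employed): it has dependents.
By R6 (it has dependents): it has a disability rating.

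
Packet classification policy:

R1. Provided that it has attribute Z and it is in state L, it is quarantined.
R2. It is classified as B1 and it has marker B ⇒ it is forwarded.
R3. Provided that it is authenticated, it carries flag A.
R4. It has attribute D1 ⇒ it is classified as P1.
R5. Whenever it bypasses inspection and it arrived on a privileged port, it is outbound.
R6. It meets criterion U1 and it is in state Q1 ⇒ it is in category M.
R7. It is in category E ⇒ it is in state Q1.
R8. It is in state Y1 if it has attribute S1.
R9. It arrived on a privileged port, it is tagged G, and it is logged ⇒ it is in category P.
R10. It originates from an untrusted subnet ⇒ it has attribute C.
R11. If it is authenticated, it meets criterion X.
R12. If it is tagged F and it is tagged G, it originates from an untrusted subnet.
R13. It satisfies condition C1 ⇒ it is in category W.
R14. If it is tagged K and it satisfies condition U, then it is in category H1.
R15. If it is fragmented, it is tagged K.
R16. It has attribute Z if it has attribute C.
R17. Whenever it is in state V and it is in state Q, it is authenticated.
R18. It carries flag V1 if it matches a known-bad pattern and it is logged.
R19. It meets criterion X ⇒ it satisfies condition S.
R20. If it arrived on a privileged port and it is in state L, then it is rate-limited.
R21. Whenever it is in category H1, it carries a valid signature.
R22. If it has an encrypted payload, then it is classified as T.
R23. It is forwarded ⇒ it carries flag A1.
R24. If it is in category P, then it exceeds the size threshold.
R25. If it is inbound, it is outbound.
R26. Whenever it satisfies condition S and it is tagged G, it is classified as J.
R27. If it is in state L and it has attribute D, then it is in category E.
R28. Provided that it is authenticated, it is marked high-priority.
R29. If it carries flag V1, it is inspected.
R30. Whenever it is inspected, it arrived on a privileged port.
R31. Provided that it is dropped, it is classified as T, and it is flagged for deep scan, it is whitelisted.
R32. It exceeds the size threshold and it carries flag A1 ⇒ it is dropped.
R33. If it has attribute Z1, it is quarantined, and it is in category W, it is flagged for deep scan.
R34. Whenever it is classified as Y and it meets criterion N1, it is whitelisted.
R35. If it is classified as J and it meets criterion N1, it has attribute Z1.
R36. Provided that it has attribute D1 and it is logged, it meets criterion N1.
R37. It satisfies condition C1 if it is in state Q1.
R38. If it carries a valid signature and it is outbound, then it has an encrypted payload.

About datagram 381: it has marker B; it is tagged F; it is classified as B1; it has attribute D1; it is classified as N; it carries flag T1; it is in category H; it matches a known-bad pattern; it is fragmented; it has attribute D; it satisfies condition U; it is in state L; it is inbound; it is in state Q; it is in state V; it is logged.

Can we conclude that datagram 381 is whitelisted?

Forward chaining from the given facts derives: is forwarded, is classified as P1, is tagged K, is authenticated, carries flag V1, carries flag A1, is outbound, is in category E, is marked high-priority, is inspected, arrived on a privileged port, meets criterion N1, carries flag A, is in state Q1, meets criterion X, is in category H1, satisfies condition S, is rate-limited, carries a valid signature, satisfies condition C1, has an encrypted payload, is in category W, is classified as T.
Rules concluding "it is whitelisted": R31 needs "it is dropped"; R34 needs "it is classified as Y" — none of these are established.

No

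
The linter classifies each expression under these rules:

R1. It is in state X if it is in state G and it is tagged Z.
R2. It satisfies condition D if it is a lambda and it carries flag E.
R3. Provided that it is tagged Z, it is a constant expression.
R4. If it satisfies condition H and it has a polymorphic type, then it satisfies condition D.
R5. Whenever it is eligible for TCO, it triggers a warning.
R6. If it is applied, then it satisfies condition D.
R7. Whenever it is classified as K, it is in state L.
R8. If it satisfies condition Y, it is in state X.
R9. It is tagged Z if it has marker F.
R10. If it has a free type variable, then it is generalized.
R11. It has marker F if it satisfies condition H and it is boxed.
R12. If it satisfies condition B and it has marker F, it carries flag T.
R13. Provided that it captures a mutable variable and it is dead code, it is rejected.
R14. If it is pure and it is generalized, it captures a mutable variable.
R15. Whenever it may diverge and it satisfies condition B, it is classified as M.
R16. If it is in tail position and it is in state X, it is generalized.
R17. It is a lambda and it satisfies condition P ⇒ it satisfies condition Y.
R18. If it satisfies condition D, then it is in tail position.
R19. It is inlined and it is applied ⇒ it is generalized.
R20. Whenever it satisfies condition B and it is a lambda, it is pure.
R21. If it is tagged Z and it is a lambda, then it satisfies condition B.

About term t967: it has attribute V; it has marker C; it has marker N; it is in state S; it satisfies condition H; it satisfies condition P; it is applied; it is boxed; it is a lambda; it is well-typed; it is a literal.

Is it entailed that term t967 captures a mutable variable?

By R6 (it is applied): it satisfies condition D.
By R11 (it satisfies condition H, it is boxed): it has marker F.
By R17 (it is a lambda, it satisfies condition P): it satisfies condition Y.
By R18 (it satisfies condition D): it is in tail position.
By R8 (it satisfies condition Y): it is in state X.
By R9 (it has marker F): it is tagged Z.
By R16 (it is in tail position, it is in state X): it is generalized.
By R21 (it is tagged Z, it is a lambda): it satisfies condition B.
By R20 (it satisfies condition B, it is a lambda): it is pure.
By R14 (it is pure, it is generalized): it captures a mutable variable.

Yes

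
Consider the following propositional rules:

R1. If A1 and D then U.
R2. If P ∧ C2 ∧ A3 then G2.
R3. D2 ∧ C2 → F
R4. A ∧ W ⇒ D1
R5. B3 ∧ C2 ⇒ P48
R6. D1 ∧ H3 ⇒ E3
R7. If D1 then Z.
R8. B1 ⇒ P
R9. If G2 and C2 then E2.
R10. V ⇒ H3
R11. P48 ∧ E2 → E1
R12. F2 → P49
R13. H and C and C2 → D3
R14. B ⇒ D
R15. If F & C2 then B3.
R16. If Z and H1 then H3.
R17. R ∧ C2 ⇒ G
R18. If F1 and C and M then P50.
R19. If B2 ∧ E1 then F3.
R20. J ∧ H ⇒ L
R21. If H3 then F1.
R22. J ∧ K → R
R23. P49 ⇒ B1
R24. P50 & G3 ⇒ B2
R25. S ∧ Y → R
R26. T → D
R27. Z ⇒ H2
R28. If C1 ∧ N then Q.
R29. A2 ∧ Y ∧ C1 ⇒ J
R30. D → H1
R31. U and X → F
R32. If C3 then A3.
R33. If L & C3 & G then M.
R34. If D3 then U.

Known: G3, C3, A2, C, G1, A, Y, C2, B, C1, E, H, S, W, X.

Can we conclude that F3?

No

Forward chaining from the given facts derives: D1, Z, D3, D, R, H2, J, H1, A3, U, H3, G, L, F1, F, M, E3, B3, P50, B2, P48.
The only rule concluding F3 is R19, which needs E1; that is never established.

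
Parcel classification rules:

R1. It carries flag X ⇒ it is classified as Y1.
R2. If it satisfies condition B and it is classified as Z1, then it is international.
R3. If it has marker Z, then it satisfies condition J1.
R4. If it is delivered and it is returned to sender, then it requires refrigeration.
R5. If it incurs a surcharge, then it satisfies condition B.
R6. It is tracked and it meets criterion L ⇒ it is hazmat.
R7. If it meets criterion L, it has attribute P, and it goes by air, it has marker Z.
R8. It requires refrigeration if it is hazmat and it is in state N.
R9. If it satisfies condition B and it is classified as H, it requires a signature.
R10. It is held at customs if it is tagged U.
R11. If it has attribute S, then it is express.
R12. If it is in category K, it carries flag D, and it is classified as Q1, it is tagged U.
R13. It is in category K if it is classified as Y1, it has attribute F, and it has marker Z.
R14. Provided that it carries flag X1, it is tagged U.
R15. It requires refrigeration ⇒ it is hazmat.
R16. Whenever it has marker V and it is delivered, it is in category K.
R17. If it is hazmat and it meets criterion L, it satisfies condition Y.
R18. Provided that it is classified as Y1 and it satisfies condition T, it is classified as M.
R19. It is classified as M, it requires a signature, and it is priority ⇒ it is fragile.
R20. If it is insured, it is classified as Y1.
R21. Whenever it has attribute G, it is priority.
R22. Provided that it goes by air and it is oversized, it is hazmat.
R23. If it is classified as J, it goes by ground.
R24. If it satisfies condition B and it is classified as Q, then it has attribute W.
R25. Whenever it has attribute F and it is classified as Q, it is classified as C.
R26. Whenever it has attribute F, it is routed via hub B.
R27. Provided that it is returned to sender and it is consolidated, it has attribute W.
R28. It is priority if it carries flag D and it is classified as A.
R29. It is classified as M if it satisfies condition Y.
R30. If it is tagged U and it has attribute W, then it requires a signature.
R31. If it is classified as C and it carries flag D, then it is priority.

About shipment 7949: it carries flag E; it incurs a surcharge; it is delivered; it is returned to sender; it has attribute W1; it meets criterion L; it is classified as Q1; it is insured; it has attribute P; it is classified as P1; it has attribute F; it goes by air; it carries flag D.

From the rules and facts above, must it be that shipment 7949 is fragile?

No

Forward chaining from the given facts derives: requires refrigeration, satisfies condition B, has marker Z, is hazmat, satisfies condition Y, is classified as Y1, is routed via hub B, is classified as M, satisfies condition J1, is in category K, is tagged U, is held at customs.
The only rule concluding "it is fragile" is R19, which needs "it requires a signature"; that is never established.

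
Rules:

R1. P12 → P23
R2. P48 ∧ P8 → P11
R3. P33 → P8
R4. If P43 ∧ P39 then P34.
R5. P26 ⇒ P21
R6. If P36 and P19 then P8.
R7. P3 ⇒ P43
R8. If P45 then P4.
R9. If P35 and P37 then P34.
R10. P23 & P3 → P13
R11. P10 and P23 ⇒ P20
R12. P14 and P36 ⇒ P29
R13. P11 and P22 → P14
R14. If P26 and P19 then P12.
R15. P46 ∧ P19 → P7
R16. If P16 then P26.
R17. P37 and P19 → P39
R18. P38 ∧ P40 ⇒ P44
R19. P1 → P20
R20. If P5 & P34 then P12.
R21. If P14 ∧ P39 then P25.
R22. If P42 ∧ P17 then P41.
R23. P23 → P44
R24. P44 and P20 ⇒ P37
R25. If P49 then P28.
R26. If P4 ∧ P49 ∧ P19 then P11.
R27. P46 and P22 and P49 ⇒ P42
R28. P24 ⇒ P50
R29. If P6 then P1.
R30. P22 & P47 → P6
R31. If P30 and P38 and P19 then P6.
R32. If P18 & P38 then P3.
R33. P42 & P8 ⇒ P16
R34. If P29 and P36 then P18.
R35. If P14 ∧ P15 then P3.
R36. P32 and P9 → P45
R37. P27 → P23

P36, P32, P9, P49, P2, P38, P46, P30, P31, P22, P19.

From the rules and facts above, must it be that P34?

P8  (by R6: P36, P19)
P42  (by R27: P46, P22, P49)
P6  (by R31: P30, P38, P19)
P16  (by R33: P42, P8)
P45  (by R36: P32, P9)
P4  (by R8: P45)
P26  (by R16: P16)
P11  (by R26: P4, P49, P19)
P1  (by R29: P6)
P14  (by R13: P11, P22)
P12  (by R14: P26, P19)
P20  (by R19: P1)
P23  (by R1: P12)
P29  (by R12: P14, P36)
P44  (by R23: P23)
P37  (by R24: P44, P20)
P18  (by R34: P29, P36)
P39  (by R17: P37, P19)
P3  (by R32: P18, P38)
P43  (by R7: P3)
P34  (by R4: P43, P39)

Yes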